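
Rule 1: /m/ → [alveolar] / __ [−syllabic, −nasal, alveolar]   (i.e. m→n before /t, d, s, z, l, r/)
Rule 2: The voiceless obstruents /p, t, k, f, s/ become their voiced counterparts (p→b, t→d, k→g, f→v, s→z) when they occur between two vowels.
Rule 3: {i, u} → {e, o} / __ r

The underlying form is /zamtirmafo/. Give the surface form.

Rule 1 (nasal place assimilation): /m/ precedes the alveolar consonant /t/, so it assimilates in place to [n]. /zamtirmafo/ → zantirmafo.
Rule 2 (intervocalic voicing): /f/ is a voiceless obstruent between vowels /a/ and /o/, so it voices to [v]. /zantirmafo/ → zantirmavo.
Rule 3 (pre-rhotic lowering): /i/ is a high vowel immediately before /r/, so it lowers to [e]. /zantirmavo/ → zantermavo.

zantermavo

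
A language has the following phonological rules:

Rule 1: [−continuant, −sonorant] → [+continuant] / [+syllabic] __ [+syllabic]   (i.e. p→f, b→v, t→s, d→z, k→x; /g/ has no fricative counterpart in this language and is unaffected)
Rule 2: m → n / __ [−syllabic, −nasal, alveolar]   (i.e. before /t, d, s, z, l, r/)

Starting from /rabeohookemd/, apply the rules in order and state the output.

Rule 1 (intervocalic spirantization): /b/ is a stop between vowels /a/ and /e/, so it spirantizes to the fricative [v]. /k/ is a stop between vowels /o/ and /e/, so it spirantizes to the fricative [x]. /rabeohookemd/ → raveohooxemd.
Rule 2 (nasal place assimilation): /m/ precedes the alveolar consonant /d/, so it assimilates in place to [n]. /raveohooxemd/ → raveohooxend.

raveohooxend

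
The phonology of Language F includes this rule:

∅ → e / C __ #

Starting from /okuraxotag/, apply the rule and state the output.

the form ends in the consonant /g/, so [e] is inserted word-finally.
Surface form: [okuraxotage].

okuraxotage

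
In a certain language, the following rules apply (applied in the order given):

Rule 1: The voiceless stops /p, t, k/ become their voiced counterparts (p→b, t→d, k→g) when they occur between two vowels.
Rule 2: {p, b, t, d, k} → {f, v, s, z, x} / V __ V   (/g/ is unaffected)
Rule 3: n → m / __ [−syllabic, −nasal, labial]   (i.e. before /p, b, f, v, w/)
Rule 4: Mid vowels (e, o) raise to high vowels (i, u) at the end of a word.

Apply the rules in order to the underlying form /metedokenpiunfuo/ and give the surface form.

mezezogempiumfuu

Rule 1 (intervocalic voicing): /t/ is a voiceless stop between vowels /e/ and /e/, so it voices to [d]. /k/ is a voiceless stop between vowels /o/ and /e/, so it voices to [g]. /metedokenpiunfuo/ → mededogenpiunfuo.
Rule 2 (intervocalic spirantization): /d/ is a stop between vowels /e/ and /e/, so it spirantizes to the fricative [z]. /d/ is a stop between vowels /e/ and /o/, so it spirantizes to the fricative [z]. /mededogenpiunfuo/ → mezezogenpiunfuo.
Rule 3 (nasal place assimilation): /n/ precedes the labial consonant /p/, so it assimilates in place to [m]. /n/ precedes the labial consonant /f/, so it assimilates in place to [m]. /mezezogenpiunfuo/ → mezezogempiumfuo.
Rule 4 (final vowel raising): /o/ is a mid vowel in word-final position, so it raises to [u]. /mezezogempiumfuo/ → mezezogempiumfuu.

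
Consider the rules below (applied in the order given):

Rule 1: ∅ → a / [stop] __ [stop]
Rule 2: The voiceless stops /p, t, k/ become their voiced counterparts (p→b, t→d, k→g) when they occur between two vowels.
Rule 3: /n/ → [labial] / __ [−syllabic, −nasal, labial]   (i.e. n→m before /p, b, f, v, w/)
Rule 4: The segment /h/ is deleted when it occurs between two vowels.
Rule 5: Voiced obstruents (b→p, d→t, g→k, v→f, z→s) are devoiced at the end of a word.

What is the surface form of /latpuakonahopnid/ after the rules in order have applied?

Rule 1 (stop-cluster a-epenthesis): /t/ and /p/ form a stop–stop cluster, so [a] is inserted between them. /latpuakonahopnid/ → latapuakonahopnid.
Rule 2 (intervocalic voicing): /t/ is a voiceless stop between vowels /a/ and /a/, so it voices to [d]. /p/ is a voiceless stop between vowels /a/ and /u/, so it voices to [b]. /k/ is a voiceless stop between vowels /a/ and /o/, so it voices to [g]. /latapuakonahopnid/ → ladabuagonahopnid.
Rule 3 (nasal place assimilation): no segment meets the environment; /ladabuagonahopnid/ is unchanged.
Rule 4 (intervocalic h-deletion): /h/ occurs between vowels /a/ and /o/, so it deletes. /ladabuagonahopnid/ → ladabuagonaopnid.
Rule 5 (final devoicing): /d/ is a voiced obstruent in word-final position, so it devoices to [t]. /ladabuagonaopnid/ → ladabuagonaopnit.

ladabuagonaopnit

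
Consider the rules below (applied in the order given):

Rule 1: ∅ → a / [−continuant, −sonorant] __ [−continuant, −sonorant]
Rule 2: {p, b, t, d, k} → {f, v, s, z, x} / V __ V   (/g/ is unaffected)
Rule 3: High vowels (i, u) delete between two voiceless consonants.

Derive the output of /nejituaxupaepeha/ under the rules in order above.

nejisuaxfaefeha

Rule 1 (stop-cluster a-epenthesis): no segment meets the environment; /nejituaxupaepeha/ is unchanged.
Rule 2 (intervocalic spirantization): /t/ is a stop between vowels /i/ and /u/, so it spirantizes to the fricative [s]. /p/ is a stop between vowels /u/ and /a/, so it spirantizes to the fricative [f]. /p/ is a stop between vowels /e/ and /e/, so it spirantizes to the fricative [f]. /nejituaxupaepeha/ → nejisuaxufaefeha.
Rule 3 (high vowel syncope): /u/ is a high vowel flanked by voiceless consonants /x/ and /f/, so it deletes. /nejisuaxufaefeha/ → nejisuaxfaefeha.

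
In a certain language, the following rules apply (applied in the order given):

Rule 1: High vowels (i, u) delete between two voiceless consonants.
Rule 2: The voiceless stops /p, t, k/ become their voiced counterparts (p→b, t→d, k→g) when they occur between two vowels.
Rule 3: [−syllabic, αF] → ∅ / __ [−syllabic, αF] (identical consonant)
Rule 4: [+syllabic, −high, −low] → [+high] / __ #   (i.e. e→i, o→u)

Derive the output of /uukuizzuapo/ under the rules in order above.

uuguizuabu

Rule 1 (high vowel syncope): no segment meets the environment; /uukuizzuapo/ is unchanged.
Rule 2 (intervocalic voicing): /k/ is a voiceless stop between vowels /u/ and /u/, so it voices to [g]. /p/ is a voiceless stop between vowels /a/ and /o/, so it voices to [b]. /uukuizzuapo/ → uuguizzuabo.
Rule 3 (degemination): /zz/ is a geminate; the first /z/ deletes. /uuguizzuabo/ → uuguizuabo.
Rule 4 (final vowel raising): /o/ is a mid vowel in word-final position, so it raises to [u]. /uuguizuabo/ → uuguizuabu.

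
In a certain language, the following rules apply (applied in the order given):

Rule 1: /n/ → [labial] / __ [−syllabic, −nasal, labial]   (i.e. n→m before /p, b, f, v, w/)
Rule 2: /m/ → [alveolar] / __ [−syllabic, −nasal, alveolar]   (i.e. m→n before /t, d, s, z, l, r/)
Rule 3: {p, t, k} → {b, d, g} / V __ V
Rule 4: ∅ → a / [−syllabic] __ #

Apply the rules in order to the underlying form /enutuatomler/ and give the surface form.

Rule 1 (nasal place assimilation): no segment meets the environment; /enutuatomler/ is unchanged.
Rule 2 (nasal place assimilation): /m/ precedes the alveolar consonant /l/, so it assimilates in place to [n]. /enutuatomler/ → enutuatonler.
Rule 3 (intervocalic voicing): /t/ is a voiceless stop between vowels /u/ and /u/, so it voices to [d]. /t/ is a voiceless stop between vowels /a/ and /o/, so it voices to [d]. /enutuatonler/ → enuduadonler.
Rule 4 (final a-epenthesis): the form ends in the consonant /r/, so [a] is inserted word-finally. /enuduadonler/ → enuduadonlera.

enuduadonlera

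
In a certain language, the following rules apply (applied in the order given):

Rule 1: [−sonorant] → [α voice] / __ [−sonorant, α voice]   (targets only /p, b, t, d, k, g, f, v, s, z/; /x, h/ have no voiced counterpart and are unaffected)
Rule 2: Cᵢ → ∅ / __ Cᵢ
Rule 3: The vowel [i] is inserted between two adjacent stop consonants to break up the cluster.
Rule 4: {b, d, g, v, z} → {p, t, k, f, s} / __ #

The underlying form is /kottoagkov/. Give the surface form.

kotoakof

Rule 1 (regressive voicing assimilation): /g/ precedes the voiceless obstruent /k/, so it devoices to [k] by assimilation. /kottoagkov/ → kottoakkov.
Rule 2 (degemination): /tt/ is a geminate; the first /t/ deletes. /kk/ is a geminate; the first /k/ deletes. /kottoakkov/ → kotoakov.
Rule 3 (stop-cluster i-epenthesis): no segment meets the environment; /kotoakov/ is unchanged.
Rule 4 (final devoicing): /v/ is a voiced obstruent in word-final position, so it devoices to [f]. /kotoakov/ → kotoakof.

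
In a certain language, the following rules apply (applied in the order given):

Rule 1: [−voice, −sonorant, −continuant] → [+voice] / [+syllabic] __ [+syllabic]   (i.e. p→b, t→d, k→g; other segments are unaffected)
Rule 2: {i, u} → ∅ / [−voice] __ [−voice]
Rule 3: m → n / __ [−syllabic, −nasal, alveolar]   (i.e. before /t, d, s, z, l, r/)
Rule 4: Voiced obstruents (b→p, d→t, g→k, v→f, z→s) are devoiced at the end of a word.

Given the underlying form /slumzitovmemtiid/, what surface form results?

slunzidovmentiit

Rule 1 (intervocalic voicing): /t/ is a voiceless stop between vowels /i/ and /o/, so it voices to [d]. /slumzitovmemtiid/ → slumzidovmemtiid.
Rule 2 (high vowel syncope): no segment meets the environment; /slumzidovmemtiid/ is unchanged.
Rule 3 (nasal place assimilation): /m/ precedes the alveolar consonant /z/, so it assimilates in place to [n]. /m/ precedes the alveolar consonant /t/, so it assimilates in place to [n]. /slumzidovmemtiid/ → slunzidovmentiid.
Rule 4 (final devoicing): /d/ is a voiced obstruent in word-final position, so it devoices to [t]. /slunzidovmentiid/ → slunzidovmentiit.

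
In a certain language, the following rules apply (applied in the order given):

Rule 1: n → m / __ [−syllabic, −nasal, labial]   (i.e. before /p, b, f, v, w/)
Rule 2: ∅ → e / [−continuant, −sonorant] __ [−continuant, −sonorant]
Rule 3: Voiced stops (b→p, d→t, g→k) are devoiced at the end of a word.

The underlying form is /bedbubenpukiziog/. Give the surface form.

Rule 1 (nasal place assimilation): /n/ precedes the labial consonant /p/, so it assimilates in place to [m]. /bedbubenpukiziog/ → bedbubempukiziog.
Rule 2 (stop-cluster e-epenthesis): /d/ and /b/ form a stop–stop cluster, so [e] is inserted between them. /bedbubempukiziog/ → bedebubempukiziog.
Rule 3 (final devoicing): /g/ is a voiced stop in word-final position, so it devoices to [k]. /bedebubempukiziog/ → bedebubempukiziok.

bedebubempukiziok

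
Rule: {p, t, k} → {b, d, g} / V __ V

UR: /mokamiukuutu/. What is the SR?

mogamiuguudu

/k/ is a voiceless stop between vowels /o/ and /a/, so it voices to [g].
/k/ is a voiceless stop between vowels /u/ and /u/, so it voices to [g].
/t/ is a voiceless stop between vowels /u/ and /u/, so it voices to [d].
Surface form: [mogamiuguudu].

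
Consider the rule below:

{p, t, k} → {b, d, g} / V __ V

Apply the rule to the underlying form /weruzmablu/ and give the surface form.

No segment of /weruzmablu/ meets the structural description of the rule, so the form surfaces unchanged.

weruzmablu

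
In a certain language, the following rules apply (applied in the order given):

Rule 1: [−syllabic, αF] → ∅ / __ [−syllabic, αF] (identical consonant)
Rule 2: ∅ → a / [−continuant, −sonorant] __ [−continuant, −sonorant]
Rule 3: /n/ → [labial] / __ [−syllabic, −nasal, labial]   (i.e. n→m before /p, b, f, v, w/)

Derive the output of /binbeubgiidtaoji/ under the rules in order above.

Rule 1 (degemination): no segment meets the environment; /binbeubgiidtaoji/ is unchanged.
Rule 2 (stop-cluster a-epenthesis): /b/ and /g/ form a stop–stop cluster, so [a] is inserted between them. /d/ and /t/ form a stop–stop cluster, so [a] is inserted between them. /binbeubgiidtaoji/ → binbeubagiidataoji.
Rule 3 (nasal place assimilation): /n/ precedes the labial consonant /b/, so it assimilates in place to [m]. /binbeubagiidataoji/ → bimbeubagiidataoji.

bimbeubagiidataoji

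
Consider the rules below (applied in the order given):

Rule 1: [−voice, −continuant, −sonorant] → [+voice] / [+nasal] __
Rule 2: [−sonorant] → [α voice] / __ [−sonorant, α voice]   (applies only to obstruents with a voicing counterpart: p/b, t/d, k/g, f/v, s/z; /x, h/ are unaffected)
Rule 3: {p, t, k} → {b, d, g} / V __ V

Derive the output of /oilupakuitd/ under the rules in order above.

oilubaguidd

Rule 1 (post-nasal voicing): no segment meets the environment; /oilupakuitd/ is unchanged.
Rule 2 (regressive voicing assimilation): /t/ precedes the voiced obstruent /d/, so it voices to [d] by assimilation. /oilupakuitd/ → oilupakuidd.
Rule 3 (intervocalic voicing): /p/ is a voiceless stop between vowels /u/ and /a/, so it voices to [b]. /k/ is a voiceless stop between vowels /a/ and /u/, so it voices to [g]. /oilupakuidd/ → oilubaguidd.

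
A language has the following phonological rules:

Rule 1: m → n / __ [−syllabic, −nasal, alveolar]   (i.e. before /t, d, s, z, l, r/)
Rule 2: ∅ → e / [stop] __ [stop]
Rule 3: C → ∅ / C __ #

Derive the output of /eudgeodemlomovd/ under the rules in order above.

Rule 1 (nasal place assimilation): /m/ precedes the alveolar consonant /l/, so it assimilates in place to [n]. /eudgeodemlomovd/ → eudgeodenlomovd.
Rule 2 (stop-cluster e-epenthesis): /d/ and /g/ form a stop–stop cluster, so [e] is inserted between them. /eudgeodenlomovd/ → eudegeodenlomovd.
Rule 3 (final cluster simplification): /d/ is the second consonant of a word-final cluster /vd/, so it deletes. /eudegeodenlomovd/ → eudegeodenlomov.

eudegeodenlomov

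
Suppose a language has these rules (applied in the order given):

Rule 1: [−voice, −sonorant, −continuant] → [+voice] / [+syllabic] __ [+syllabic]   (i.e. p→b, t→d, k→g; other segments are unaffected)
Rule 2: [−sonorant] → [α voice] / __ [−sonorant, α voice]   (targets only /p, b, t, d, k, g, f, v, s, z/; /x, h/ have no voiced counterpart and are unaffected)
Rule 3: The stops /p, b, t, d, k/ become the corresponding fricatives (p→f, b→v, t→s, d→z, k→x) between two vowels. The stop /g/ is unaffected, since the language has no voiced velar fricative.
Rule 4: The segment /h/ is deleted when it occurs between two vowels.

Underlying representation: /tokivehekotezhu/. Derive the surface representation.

togiveegozeshu

Rule 1 (intervocalic voicing): /k/ is a voiceless stop between vowels /o/ and /i/, so it voices to [g]. /k/ is a voiceless stop between vowels /e/ and /o/, so it voices to [g]. /t/ is a voiceless stop between vowels /o/ and /e/, so it voices to [d]. /tokivehekotezhu/ → togivehegodezhu.
Rule 2 (regressive voicing assimilation): /z/ precedes the voiceless obstruent /h/, so it devoices to [s] by assimilation. /togivehegodezhu/ → togivehegodeshu.
Rule 3 (intervocalic spirantization): /d/ is a stop between vowels /o/ and /e/, so it spirantizes to the fricative [z]. /togivehegodeshu/ → togivehegozeshu.
Rule 4 (intervocalic h-deletion): /h/ occurs between vowels /e/ and /e/, so it deletes. /togivehegozeshu/ → togiveegozeshu.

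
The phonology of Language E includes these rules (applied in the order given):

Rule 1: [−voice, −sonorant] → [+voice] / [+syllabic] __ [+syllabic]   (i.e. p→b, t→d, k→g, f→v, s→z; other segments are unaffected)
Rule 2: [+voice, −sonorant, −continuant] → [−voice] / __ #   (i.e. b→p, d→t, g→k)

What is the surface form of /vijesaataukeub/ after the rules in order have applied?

vijezaadaugeup

Rule 1 (intervocalic voicing): /s/ is a voiceless obstruent between vowels /e/ and /a/, so it voices to [z]. /t/ is a voiceless obstruent between vowels /a/ and /a/, so it voices to [d]. /k/ is a voiceless obstruent between vowels /u/ and /e/, so it voices to [g]. /vijesaataukeub/ → vijezaadaugeub.
Rule 2 (final devoicing): /b/ is a voiced stop in word-final position, so it devoices to [p]. /vijezaadaugeub/ → vijezaadaugeup.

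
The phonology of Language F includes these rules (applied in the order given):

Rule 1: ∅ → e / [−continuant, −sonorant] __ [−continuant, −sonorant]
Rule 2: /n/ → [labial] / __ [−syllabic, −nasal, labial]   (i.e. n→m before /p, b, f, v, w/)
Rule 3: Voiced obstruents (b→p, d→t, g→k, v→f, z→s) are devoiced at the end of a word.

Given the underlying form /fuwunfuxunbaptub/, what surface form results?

Rule 1 (stop-cluster e-epenthesis): /p/ and /t/ form a stop–stop cluster, so [e] is inserted between them. /fuwunfuxunbaptub/ → fuwunfuxunbapetub.
Rule 2 (nasal place assimilation): /n/ precedes the labial consonant /f/, so it assimilates in place to [m]. /n/ precedes the labial consonant /b/, so it assimilates in place to [m]. /fuwunfuxunbapetub/ → fuwumfuxumbapetub.
Rule 3 (final devoicing): /b/ is a voiced obstruent in word-final position, so it devoices to [p]. /fuwumfuxumbapetub/ → fuwumfuxumbapetup.

fuwumfuxumbapetup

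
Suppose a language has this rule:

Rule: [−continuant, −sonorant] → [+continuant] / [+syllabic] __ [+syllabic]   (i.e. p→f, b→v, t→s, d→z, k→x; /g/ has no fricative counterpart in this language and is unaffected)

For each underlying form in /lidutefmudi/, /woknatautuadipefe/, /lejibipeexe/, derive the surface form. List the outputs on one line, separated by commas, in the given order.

/lidutefmudi/: /d/ is a stop between vowels /i/ and /u/, so it spirantizes to the fricative [z]. /t/ is a stop between vowels /u/ and /e/, so it spirantizes to the fricative [s]. /d/ is a stop between vowels /u/ and /i/, so it spirantizes to the fricative [z]. → [lizusefmuzi].
/woknatautuadipefe/: /t/ is a stop between vowels /a/ and /a/, so it spirantizes to the fricative [s]. /t/ is a stop between vowels /u/ and /u/, so it spirantizes to the fricative [s]. /d/ is a stop between vowels /a/ and /i/, so it spirantizes to the fricative [z]. /p/ is a stop between vowels /i/ and /e/, so it spirantizes to the fricative [f]. → [woknasausuazifefe].
/lejibipeexe/: /b/ is a stop between vowels /i/ and /i/, so it spirantizes to the fricative [v]. /p/ is a stop between vowels /i/ and /e/, so it spirantizes to the fricative [f]. → [lejivifeexe].

lizusefmuzi, woknasausuazifefe, lejivifeexe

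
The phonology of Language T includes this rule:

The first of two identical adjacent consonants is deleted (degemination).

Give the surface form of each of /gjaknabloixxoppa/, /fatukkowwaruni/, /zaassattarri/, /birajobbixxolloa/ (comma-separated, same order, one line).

/gjaknabloixxoppa/: /xx/ is a geminate; the first /x/ deletes. /pp/ is a geminate; the first /p/ deletes. → [gjaknabloixopa].
/fatukkowwaruni/: /kk/ is a geminate; the first /k/ deletes. /ww/ is a geminate; the first /w/ deletes. → [fatukowaruni].
/zaassattarri/: /ss/ is a geminate; the first /s/ deletes. /tt/ is a geminate; the first /t/ deletes. /rr/ is a geminate; the first /r/ deletes. → [zaasatari].
/birajobbixxolloa/: /bb/ is a geminate; the first /b/ deletes. /xx/ is a geminate; the first /x/ deletes. /ll/ is a geminate; the first /l/ deletes. → [birajobixoloa].

gjaknabloixopa, fatukowaruni, zaasatari, birajobixoloa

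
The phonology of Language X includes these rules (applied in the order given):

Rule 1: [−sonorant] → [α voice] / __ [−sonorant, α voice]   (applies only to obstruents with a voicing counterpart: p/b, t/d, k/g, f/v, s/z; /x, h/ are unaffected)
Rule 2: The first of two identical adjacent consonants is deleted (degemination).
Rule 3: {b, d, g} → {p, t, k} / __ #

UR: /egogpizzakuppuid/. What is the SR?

Rule 1 (regressive voicing assimilation): /g/ precedes the voiceless obstruent /p/, so it devoices to [k] by assimilation. /egogpizzakuppuid/ → egokpizzakuppuid.
Rule 2 (degemination): /zz/ is a geminate; the first /z/ deletes. /pp/ is a geminate; the first /p/ deletes. /egokpizzakuppuid/ → egokpizakupuid.
Rule 3 (final devoicing): /d/ is a voiced stop in word-final position, so it devoices to [t]. /egokpizakupuid/ → egokpizakupuit.

egokpizakupuit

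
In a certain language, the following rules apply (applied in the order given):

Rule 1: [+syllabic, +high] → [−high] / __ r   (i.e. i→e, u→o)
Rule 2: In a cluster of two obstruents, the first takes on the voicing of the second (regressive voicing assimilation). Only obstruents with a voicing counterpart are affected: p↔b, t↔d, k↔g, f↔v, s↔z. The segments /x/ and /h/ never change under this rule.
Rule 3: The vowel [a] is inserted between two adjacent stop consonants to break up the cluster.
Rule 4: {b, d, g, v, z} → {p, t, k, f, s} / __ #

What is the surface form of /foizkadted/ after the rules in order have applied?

Rule 1 (pre-rhotic lowering): no segment meets the environment; /foizkadted/ is unchanged.
Rule 2 (regressive voicing assimilation): /z/ precedes the voiceless obstruent /k/, so it devoices to [s] by assimilation. /d/ precedes the voiceless obstruent /t/, so it devoices to [t] by assimilation. /foizkadted/ → foiskatted.
Rule 3 (stop-cluster a-epenthesis): /t/ and /t/ form a stop–stop cluster, so [a] is inserted between them. /foiskatted/ → foiskatated.
Rule 4 (final devoicing): /d/ is a voiced obstruent in word-final position, so it devoices to [t]. /foiskatated/ → foiskatatet.

foiskatatet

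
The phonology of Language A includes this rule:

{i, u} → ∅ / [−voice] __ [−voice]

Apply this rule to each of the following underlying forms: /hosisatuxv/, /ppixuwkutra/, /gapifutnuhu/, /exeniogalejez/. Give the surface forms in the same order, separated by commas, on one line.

/hosisatuxv/: /i/ is a high vowel flanked by voiceless consonants /s/ and /s/, so it deletes. /u/ is a high vowel flanked by voiceless consonants /t/ and /x/, so it deletes. → [hossatxv].
/ppixuwkutra/: /i/ is a high vowel flanked by voiceless consonants /p/ and /x/, so it deletes. /u/ is a high vowel flanked by voiceless consonants /k/ and /t/, so it deletes. → [ppxuwktra].
/gapifutnuhu/: /i/ is a high vowel flanked by voiceless consonants /p/ and /f/, so it deletes. /u/ is a high vowel flanked by voiceless consonants /f/ and /t/, so it deletes. → [gapftnuhu].
/exeniogalejez/: the rule's environment is not met; surfaces unchanged as [exeniogalejez].

hossatxv, ppxuwktra, gapftnuhu, exeniogalejez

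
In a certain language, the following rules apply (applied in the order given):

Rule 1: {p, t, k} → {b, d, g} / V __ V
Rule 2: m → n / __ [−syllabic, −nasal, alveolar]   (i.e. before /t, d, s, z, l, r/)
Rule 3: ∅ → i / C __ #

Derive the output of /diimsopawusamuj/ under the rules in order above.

diinsobawusamuji

Rule 1 (intervocalic voicing): /p/ is a voiceless stop between vowels /o/ and /a/, so it voices to [b]. /diimsopawusamuj/ → diimsobawusamuj.
Rule 2 (nasal place assimilation): /m/ precedes the alveolar consonant /s/, so it assimilates in place to [n]. /diimsobawusamuj/ → diinsobawusamuj.
Rule 3 (final i-epenthesis): the form ends in the consonant /j/, so [i] is inserted word-finally. /diinsobawusamuj/ → diinsobawusamuji.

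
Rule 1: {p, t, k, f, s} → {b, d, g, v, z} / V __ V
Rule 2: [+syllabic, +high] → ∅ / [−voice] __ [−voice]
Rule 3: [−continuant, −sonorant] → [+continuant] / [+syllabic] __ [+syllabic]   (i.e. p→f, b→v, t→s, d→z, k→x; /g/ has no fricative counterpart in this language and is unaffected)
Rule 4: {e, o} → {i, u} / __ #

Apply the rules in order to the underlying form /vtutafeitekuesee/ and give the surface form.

Rule 1 (intervocalic voicing): /t/ is a voiceless obstruent between vowels /u/ and /a/, so it voices to [d]. /f/ is a voiceless obstruent between vowels /a/ and /e/, so it voices to [v]. /t/ is a voiceless obstruent between vowels /i/ and /e/, so it voices to [d]. /k/ is a voiceless obstruent between vowels /e/ and /u/, so it voices to [g]. /s/ is a voiceless obstruent between vowels /e/ and /e/, so it voices to [z]. /vtutafeitekuesee/ → vtudaveideguezee.
Rule 2 (high vowel syncope): no segment meets the environment; /vtudaveideguezee/ is unchanged.
Rule 3 (intervocalic spirantization): /d/ is a stop between vowels /u/ and /a/, so it spirantizes to the fricative [z]. /d/ is a stop between vowels /i/ and /e/, so it spirantizes to the fricative [z]. /vtudaveideguezee/ → vtuzaveizeguezee.
Rule 4 (final vowel raising): /e/ is a mid vowel in word-final position, so it raises to [i]. /vtuzaveizeguezee/ → vtuzaveizeguezei.

vtuzaveizeguezei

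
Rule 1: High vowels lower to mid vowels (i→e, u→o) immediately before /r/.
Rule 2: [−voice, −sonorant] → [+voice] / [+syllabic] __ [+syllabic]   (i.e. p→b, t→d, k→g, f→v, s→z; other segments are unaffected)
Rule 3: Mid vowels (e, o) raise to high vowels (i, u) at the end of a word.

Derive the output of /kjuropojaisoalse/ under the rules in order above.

Rule 1 (pre-rhotic lowering): /u/ is a high vowel immediately before /r/, so it lowers to [o]. /kjuropojaisoalse/ → kjoropojaisoalse.
Rule 2 (intervocalic voicing): /p/ is a voiceless obstruent between vowels /o/ and /o/, so it voices to [b]. /s/ is a voiceless obstruent between vowels /i/ and /o/, so it voices to [z]. /kjoropojaisoalse/ → kjorobojaizoalse.
Rule 3 (final vowel raising): /e/ is a mid vowel in word-final position, so it raises to [i]. /kjorobojaizoalse/ → kjorobojaizoalsi.

kjorobojaizoalsi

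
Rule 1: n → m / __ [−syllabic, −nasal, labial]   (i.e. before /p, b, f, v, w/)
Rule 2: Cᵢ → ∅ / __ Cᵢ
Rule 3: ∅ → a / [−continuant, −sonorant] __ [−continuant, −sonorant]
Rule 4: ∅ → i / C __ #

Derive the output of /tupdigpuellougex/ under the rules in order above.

tupadigapuelougexi

Rule 1 (nasal place assimilation): no segment meets the environment; /tupdigpuellougex/ is unchanged.
Rule 2 (degemination): /ll/ is a geminate; the first /l/ deletes. /tupdigpuellougex/ → tupdigpuelougex.
Rule 3 (stop-cluster a-epenthesis): /p/ and /d/ form a stop–stop cluster, so [a] is inserted between them. /g/ and /p/ form a stop–stop cluster, so [a] is inserted between them. /tupdigpuelougex/ → tupadigapuelougex.
Rule 4 (final i-epenthesis): the form ends in the consonant /x/, so [i] is inserted word-finally. /tupadigapuelougex/ → tupadigapuelougexi.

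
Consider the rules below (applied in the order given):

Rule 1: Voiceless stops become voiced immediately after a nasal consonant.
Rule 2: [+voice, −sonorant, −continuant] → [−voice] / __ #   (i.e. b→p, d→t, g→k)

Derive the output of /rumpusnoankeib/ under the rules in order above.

Rule 1 (post-nasal voicing): /p/ is a voiceless stop immediately after the nasal /m/, so it voices to [b]. /k/ is a voiceless stop immediately after the nasal /n/, so it voices to [g]. /rumpusnoankeib/ → rumbusnoangeib.
Rule 2 (final devoicing): /b/ is a voiced stop in word-final position, so it devoices to [p]. /rumbusnoangeib/ → rumbusnoangeip.

rumbusnoangeip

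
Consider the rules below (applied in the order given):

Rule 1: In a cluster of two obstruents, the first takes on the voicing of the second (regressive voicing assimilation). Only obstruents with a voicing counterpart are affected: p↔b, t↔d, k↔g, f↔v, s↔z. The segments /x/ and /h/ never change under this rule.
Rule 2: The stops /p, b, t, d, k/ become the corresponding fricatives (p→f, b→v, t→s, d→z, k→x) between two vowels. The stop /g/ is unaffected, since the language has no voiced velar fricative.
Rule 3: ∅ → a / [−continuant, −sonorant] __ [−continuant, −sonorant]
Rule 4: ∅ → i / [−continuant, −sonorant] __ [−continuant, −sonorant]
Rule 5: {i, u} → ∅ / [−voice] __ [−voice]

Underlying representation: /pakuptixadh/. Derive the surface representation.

Rule 1 (regressive voicing assimilation): /d/ precedes the voiceless obstruent /h/, so it devoices to [t] by assimilation. /pakuptixadh/ → pakuptixath.
Rule 2 (intervocalic spirantization): /k/ is a stop between vowels /a/ and /u/, so it spirantizes to the fricative [x]. /pakuptixath/ → paxuptixath.
Rule 3 (stop-cluster a-epenthesis): /p/ and /t/ form a stop–stop cluster, so [a] is inserted between them. /paxuptixath/ → paxupatixath.
Rule 4 (stop-cluster i-epenthesis): no segment meets the environment; /paxupatixath/ is unchanged.
Rule 5 (high vowel syncope): /u/ is a high vowel flanked by voiceless consonants /x/ and /p/, so it deletes. /i/ is a high vowel flanked by voiceless consonants /t/ and /x/, so it deletes. /paxupatixath/ → paxpatxath.

paxpatxath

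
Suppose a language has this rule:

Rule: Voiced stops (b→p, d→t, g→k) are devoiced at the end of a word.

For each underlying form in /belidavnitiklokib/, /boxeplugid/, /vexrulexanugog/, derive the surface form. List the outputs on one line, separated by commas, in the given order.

belidavnitiklokip, boxeplugit, vexrulexanugok

/belidavnitiklokib/: /b/ is a voiced stop in word-final position, so it devoices to [p]. → [belidavnitiklokip].
/boxeplugid/: /d/ is a voiced stop in word-final position, so it devoices to [t]. → [boxeplugit].
/vexrulexanugog/: /g/ is a voiced stop in word-final position, so it devoices to [k]. → [vexrulexanugok].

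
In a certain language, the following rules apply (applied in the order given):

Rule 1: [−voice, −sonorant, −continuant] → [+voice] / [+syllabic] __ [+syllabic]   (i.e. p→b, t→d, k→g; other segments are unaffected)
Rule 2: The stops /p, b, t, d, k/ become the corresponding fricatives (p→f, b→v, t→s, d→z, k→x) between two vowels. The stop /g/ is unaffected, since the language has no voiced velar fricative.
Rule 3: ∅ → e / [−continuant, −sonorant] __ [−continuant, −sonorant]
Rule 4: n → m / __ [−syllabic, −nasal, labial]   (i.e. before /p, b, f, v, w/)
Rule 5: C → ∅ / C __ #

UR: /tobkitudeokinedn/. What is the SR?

tobekizuzeogined

Rule 1 (intervocalic voicing): /t/ is a voiceless stop between vowels /i/ and /u/, so it voices to [d]. /k/ is a voiceless stop between vowels /o/ and /i/, so it voices to [g]. /tobkitudeokinedn/ → tobkidudeoginedn.
Rule 2 (intervocalic spirantization): /d/ is a stop between vowels /i/ and /u/, so it spirantizes to the fricative [z]. /d/ is a stop between vowels /u/ and /e/, so it spirantizes to the fricative [z]. /tobkidudeoginedn/ → tobkizuzeoginedn.
Rule 3 (stop-cluster e-epenthesis): /b/ and /k/ form a stop–stop cluster, so [e] is inserted between them. /tobkizuzeoginedn/ → tobekizuzeoginedn.
Rule 4 (nasal place assimilation): no segment meets the environment; /tobekizuzeoginedn/ is unchanged.
Rule 5 (final cluster simplification): /n/ is the second consonant of a word-final cluster /dn/, so it deletes. /tobekizuzeoginedn/ → tobekizuzeogined.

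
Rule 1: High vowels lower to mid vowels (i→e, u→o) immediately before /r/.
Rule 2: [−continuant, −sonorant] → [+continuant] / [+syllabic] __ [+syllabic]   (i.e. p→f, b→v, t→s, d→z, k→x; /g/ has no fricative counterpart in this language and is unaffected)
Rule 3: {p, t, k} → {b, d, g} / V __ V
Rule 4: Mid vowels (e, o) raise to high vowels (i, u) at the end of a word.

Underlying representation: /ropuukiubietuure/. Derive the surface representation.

rofuuxiuviesuori

Rule 1 (pre-rhotic lowering): /u/ is a high vowel immediately before /r/, so it lowers to [o]. /ropuukiubietuure/ → ropuukiubietuore.
Rule 2 (intervocalic spirantization): /p/ is a stop between vowels /o/ and /u/, so it spirantizes to the fricative [f]. /k/ is a stop between vowels /u/ and /i/, so it spirantizes to the fricative [x]. /b/ is a stop between vowels /u/ and /i/, so it spirantizes to the fricative [v]. /t/ is a stop between vowels /e/ and /u/, so it spirantizes to the fricative [s]. /ropuukiubietuore/ → rofuuxiuviesuore.
Rule 3 (intervocalic voicing): no segment meets the environment; /rofuuxiuviesuore/ is unchanged.
Rule 4 (final vowel raising): /e/ is a mid vowel in word-final position, so it raises to [i]. /rofuuxiuviesuore/ → rofuuxiuviesuori.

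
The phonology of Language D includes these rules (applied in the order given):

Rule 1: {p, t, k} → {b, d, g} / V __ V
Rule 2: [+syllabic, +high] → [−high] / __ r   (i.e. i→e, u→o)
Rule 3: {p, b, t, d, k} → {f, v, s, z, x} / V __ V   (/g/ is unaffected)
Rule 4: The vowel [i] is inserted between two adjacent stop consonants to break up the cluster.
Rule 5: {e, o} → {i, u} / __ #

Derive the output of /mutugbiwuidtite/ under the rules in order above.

muzugibiwuiditizi

Rule 1 (intervocalic voicing): /t/ is a voiceless stop between vowels /u/ and /u/, so it voices to [d]. /t/ is a voiceless stop between vowels /i/ and /e/, so it voices to [d]. /mutugbiwuidtite/ → mudugbiwuidtide.
Rule 2 (pre-rhotic lowering): no segment meets the environment; /mudugbiwuidtide/ is unchanged.
Rule 3 (intervocalic spirantization): /d/ is a stop between vowels /u/ and /u/, so it spirantizes to the fricative [z]. /d/ is a stop between vowels /i/ and /e/, so it spirantizes to the fricative [z]. /mudugbiwuidtide/ → muzugbiwuidtize.
Rule 4 (stop-cluster i-epenthesis): /g/ and /b/ form a stop–stop cluster, so [i] is inserted between them. /d/ and /t/ form a stop–stop cluster, so [i] is inserted between them. /muzugbiwuidtize/ → muzugibiwuiditize.
Rule 5 (final vowel raising): /e/ is a mid vowel in word-final position, so it raises to [i]. /muzugibiwuiditize/ → muzugibiwuiditizi.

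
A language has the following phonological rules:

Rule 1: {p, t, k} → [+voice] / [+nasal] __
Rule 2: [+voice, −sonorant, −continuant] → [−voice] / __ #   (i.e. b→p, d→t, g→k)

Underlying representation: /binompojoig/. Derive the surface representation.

binombojoik

Rule 1 (post-nasal voicing): /p/ is a voiceless stop immediately after the nasal /m/, so it voices to [b]. /binompojoig/ → binombojoig.
Rule 2 (final devoicing): /g/ is a voiced stop in word-final position, so it devoices to [k]. /binombojoig/ → binombojoik.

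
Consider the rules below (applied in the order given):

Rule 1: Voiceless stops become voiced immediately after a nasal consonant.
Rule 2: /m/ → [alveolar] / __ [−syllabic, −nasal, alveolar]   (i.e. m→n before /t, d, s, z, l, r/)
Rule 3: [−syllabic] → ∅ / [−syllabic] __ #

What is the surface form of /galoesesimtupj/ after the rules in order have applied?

Rule 1 (post-nasal voicing): /t/ is a voiceless stop immediately after the nasal /m/, so it voices to [d]. /galoesesimtupj/ → galoesesimdupj.
Rule 2 (nasal place assimilation): /m/ precedes the alveolar consonant /d/, so it assimilates in place to [n]. /galoesesimdupj/ → galoesesindupj.
Rule 3 (final cluster simplification): /j/ is the second consonant of a word-final cluster /pj/, so it deletes. /galoesesindupj/ → galoesesindup.

galoesesindup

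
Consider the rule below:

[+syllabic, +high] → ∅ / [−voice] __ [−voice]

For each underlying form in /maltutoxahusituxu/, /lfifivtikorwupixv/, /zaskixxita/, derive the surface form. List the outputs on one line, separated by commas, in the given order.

malttoxahstxu, lffivtkorwupxv, zaskxxta

/maltutoxahusituxu/: /u/ is a high vowel flanked by voiceless consonants /t/ and /t/, so it deletes. /u/ is a high vowel flanked by voiceless consonants /h/ and /s/, so it deletes. /i/ is a high vowel flanked by voiceless consonants /s/ and /t/, so it deletes. /u/ is a high vowel flanked by voiceless consonants /t/ and /x/, so it deletes. → [malttoxahstxu].
/lfifivtikorwupixv/: /i/ is a high vowel flanked by voiceless consonants /f/ and /f/, so it deletes. /i/ is a high vowel flanked by voiceless consonants /t/ and /k/, so it deletes. /i/ is a high vowel flanked by voiceless consonants /p/ and /x/, so it deletes. → [lffivtkorwupxv].
/zaskixxita/: /i/ is a high vowel flanked by voiceless consonants /k/ and /x/, so it deletes. /i/ is a high vowel flanked by voiceless consonants /x/ and /t/, so it deletes. → [zaskxxta].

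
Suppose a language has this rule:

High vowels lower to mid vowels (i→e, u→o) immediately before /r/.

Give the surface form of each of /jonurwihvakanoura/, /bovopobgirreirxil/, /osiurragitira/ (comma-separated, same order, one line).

jonorwihvakanoora, bovopobgerreerxil, osiorragitera

/jonurwihvakanoura/: /u/ is a high vowel immediately before /r/, so it lowers to [o]. /u/ is a high vowel immediately before /r/, so it lowers to [o]. → [jonorwihvakanoora].
/bovopobgirreirxil/: /i/ is a high vowel immediately before /r/, so it lowers to [e]. /i/ is a high vowel immediately before /r/, so it lowers to [e]. → [bovopobgerreerxil].
/osiurragitira/: /u/ is a high vowel immediately before /r/, so it lowers to [o]. /i/ is a high vowel immediately before /r/, so it lowers to [e]. → [osiorragitera].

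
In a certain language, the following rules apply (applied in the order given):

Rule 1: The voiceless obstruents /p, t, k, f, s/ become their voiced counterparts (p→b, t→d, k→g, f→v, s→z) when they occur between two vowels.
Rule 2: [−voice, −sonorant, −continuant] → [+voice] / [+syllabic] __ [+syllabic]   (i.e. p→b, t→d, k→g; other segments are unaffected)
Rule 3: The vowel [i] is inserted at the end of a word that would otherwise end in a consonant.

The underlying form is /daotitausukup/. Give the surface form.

Rule 1 (intervocalic voicing): /t/ is a voiceless obstruent between vowels /o/ and /i/, so it voices to [d]. /t/ is a voiceless obstruent between vowels /i/ and /a/, so it voices to [d]. /s/ is a voiceless obstruent between vowels /u/ and /u/, so it voices to [z]. /k/ is a voiceless obstruent between vowels /u/ and /u/, so it voices to [g]. /daotitausukup/ → daodidauzugup.
Rule 2 (intervocalic voicing): no segment meets the environment; /daodidauzugup/ is unchanged.
Rule 3 (final i-epenthesis): the form ends in the consonant /p/, so [i] is inserted word-finally. /daodidauzugup/ → daodidauzugupi.

daodidauzugupi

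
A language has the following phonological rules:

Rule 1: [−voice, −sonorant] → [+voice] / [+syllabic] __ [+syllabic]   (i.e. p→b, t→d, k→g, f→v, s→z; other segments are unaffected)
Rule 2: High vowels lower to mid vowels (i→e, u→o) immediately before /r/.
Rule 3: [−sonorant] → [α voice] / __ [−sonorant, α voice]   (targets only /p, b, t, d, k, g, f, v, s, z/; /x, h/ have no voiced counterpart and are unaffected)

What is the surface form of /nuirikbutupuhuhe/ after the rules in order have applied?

Rule 1 (intervocalic voicing): /t/ is a voiceless obstruent between vowels /u/ and /u/, so it voices to [d]. /p/ is a voiceless obstruent between vowels /u/ and /u/, so it voices to [b]. /nuirikbutupuhuhe/ → nuirikbudubuhuhe.
Rule 2 (pre-rhotic lowering): /i/ is a high vowel immediately before /r/, so it lowers to [e]. /nuirikbudubuhuhe/ → nuerikbudubuhuhe.
Rule 3 (regressive voicing assimilation): /k/ precedes the voiced obstruent /b/, so it voices to [g] by assimilation. /nuerikbudubuhuhe/ → nuerigbudubuhuhe.

nuerigbudubuhuhe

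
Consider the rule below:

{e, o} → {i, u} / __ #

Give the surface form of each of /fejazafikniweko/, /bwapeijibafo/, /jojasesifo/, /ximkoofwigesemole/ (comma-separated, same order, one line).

fejazafikniweku, bwapeijibafu, jojasesifu, ximkoofwigesemoli

/fejazafikniweko/: /o/ is a mid vowel in word-final position, so it raises to [u]. → [fejazafikniweku].
/bwapeijibafo/: /o/ is a mid vowel in word-final position, so it raises to [u]. → [bwapeijibafu].
/jojasesifo/: /o/ is a mid vowel in word-final position, so it raises to [u]. → [jojasesifu].
/ximkoofwigesemole/: /e/ is a mid vowel in word-final position, so it raises to [i]. → [ximkoofwigesemoli].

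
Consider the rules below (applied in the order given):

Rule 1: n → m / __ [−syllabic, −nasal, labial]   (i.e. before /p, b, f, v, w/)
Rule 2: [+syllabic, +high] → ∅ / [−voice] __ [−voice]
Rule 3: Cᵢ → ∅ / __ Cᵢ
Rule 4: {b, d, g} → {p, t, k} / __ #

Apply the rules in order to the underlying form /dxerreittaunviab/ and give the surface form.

dxereitaumviap

Rule 1 (nasal place assimilation): /n/ precedes the labial consonant /v/, so it assimilates in place to [m]. /dxerreittaunviab/ → dxerreittaumviab.
Rule 2 (high vowel syncope): no segment meets the environment; /dxerreittaumviab/ is unchanged.
Rule 3 (degemination): /rr/ is a geminate; the first /r/ deletes. /tt/ is a geminate; the first /t/ deletes. /dxerreittaumviab/ → dxereitaumviab.
Rule 4 (final devoicing): /b/ is a voiced stop in word-final position, so it devoices to [p]. /dxereitaumviab/ → dxereitaumviap.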